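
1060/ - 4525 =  - 212/905 = - 0.23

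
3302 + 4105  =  7407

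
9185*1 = 9185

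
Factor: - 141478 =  - 2^1*127^1*  557^1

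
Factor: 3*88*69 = 18216= 2^3 * 3^2*11^1 * 23^1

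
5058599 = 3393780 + 1664819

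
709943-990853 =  - 280910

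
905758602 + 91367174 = 997125776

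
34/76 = 17/38 =0.45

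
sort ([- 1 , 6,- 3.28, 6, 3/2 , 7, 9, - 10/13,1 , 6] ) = [ - 3.28, - 1, - 10/13, 1,3/2, 6,6, 6, 7, 9] 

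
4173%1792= 589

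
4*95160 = 380640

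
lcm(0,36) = 0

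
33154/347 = 95+189/347  =  95.54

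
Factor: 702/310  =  351/155 = 3^3* 5^(  -  1 )*13^1 *31^(  -  1)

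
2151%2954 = 2151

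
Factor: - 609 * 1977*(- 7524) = 9058843332 = 2^2*3^4*7^1*11^1*19^1*29^1*659^1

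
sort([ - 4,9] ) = [ - 4,9]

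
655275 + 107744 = 763019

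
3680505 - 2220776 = 1459729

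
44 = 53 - 9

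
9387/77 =121+ 10/11=121.91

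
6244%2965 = 314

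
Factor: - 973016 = -2^3*11^1*11057^1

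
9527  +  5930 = 15457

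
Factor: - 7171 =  - 71^1*101^1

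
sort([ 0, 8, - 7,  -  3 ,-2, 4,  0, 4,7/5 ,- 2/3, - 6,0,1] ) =[ - 7,-6,-3 , - 2,-2/3, 0,0,0,1, 7/5, 4, 4,  8]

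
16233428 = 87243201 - 71009773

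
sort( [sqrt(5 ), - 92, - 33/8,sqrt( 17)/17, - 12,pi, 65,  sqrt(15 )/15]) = [  -  92 , - 12 , - 33/8,sqrt (17 )/17  ,  sqrt( 15)/15, sqrt(5), pi, 65]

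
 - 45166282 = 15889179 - 61055461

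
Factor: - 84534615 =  - 3^2 * 5^1*11^1*170777^1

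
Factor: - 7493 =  - 59^1 * 127^1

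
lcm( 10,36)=180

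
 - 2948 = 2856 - 5804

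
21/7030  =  21/7030  =  0.00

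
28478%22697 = 5781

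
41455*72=2984760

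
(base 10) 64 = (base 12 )54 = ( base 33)1v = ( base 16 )40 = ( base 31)22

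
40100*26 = 1042600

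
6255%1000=255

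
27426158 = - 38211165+65637323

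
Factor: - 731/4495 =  - 5^( - 1 )* 17^1*29^( - 1)*31^( - 1 )*43^1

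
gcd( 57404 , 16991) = 1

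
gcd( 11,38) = 1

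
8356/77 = 8356/77 = 108.52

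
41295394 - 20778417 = 20516977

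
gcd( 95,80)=5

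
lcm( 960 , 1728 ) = 8640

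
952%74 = 64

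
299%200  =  99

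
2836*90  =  255240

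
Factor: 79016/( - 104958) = - 2^2*3^( - 2) * 7^ ( - 2 )*83^1 = - 332/441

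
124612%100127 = 24485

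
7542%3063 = 1416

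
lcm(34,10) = 170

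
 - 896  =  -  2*448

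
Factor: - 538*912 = -490656 = -2^5*3^1*19^1 * 269^1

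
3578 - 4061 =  - 483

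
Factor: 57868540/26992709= 2^2*5^1*43^1*71^( - 1 )*67289^1*380179^( - 1)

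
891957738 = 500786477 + 391171261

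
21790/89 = 21790/89 = 244.83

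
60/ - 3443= -60/3443 = -0.02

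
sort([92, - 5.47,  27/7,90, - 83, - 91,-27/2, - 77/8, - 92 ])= [ - 92, - 91, - 83, - 27/2, - 77/8, - 5.47 , 27/7,90 , 92]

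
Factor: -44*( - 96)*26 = 2^8*3^1*11^1*13^1 = 109824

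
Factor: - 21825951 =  - 3^1 * 7^1*29^1*35839^1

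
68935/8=68935/8 = 8616.88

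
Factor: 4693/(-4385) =  -  5^( - 1) * 13^1*19^2 * 877^(  -  1 )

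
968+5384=6352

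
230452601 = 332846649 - 102394048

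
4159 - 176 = 3983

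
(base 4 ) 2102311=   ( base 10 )9397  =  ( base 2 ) 10010010110101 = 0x24B5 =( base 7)36253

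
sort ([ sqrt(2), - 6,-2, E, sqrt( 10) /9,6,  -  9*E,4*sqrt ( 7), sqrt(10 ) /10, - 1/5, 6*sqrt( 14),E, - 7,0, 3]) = [ - 9 * E, -7, - 6, - 2,- 1/5, 0, sqrt(10)/10, sqrt(  10 )/9 , sqrt(2 ), E, E, 3,  6, 4*sqrt(7) , 6*sqrt(14) ] 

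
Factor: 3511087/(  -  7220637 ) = -3^( - 3)*267431^( - 1)*3511087^1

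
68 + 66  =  134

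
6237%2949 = 339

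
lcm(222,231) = 17094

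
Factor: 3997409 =13^1*43^1*7151^1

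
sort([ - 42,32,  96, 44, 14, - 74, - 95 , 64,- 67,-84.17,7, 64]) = [ - 95, - 84.17, - 74  , - 67, - 42, 7,  14,  32 , 44,64,64,96 ] 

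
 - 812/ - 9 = 812/9=90.22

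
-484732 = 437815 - 922547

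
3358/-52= -65+ 11/26 = - 64.58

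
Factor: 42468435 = 3^3*5^1*314581^1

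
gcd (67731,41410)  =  1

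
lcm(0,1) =0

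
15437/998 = 15437/998 = 15.47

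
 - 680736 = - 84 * 8104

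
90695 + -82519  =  8176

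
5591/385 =5591/385  =  14.52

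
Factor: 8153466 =2^1  *  3^1*29^1*47^1* 997^1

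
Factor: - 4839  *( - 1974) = 9552186 = 2^1 * 3^2*7^1*47^1*1613^1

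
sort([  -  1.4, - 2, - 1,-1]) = [ - 2, - 1.4 , - 1,  -  1]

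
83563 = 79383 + 4180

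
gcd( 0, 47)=47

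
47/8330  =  47/8330= 0.01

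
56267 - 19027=37240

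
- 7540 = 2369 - 9909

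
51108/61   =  51108/61 = 837.84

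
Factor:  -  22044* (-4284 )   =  94436496 = 2^4*3^3*7^1 *11^1*17^1*  167^1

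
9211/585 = 15 + 436/585 = 15.75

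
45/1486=45/1486 = 0.03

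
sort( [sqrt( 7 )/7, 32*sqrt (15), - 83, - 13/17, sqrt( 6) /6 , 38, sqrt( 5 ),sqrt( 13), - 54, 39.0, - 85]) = [  -  85, - 83, - 54,-13/17,sqrt(7)/7,sqrt( 6)/6,sqrt(5),sqrt (13),38,39.0, 32 * sqrt(15)]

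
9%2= 1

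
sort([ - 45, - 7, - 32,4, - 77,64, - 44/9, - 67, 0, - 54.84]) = [ - 77, - 67, - 54.84, - 45, - 32, - 7, - 44/9,0, 4, 64 ] 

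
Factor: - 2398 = - 2^1*11^1*109^1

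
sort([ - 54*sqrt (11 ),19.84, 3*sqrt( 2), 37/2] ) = [ - 54 * sqrt( 11), 3 * sqrt( 2), 37/2,19.84 ] 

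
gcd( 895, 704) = 1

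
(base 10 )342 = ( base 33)ac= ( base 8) 526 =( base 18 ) 110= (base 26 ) d4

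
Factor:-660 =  - 2^2  *  3^1*5^1*11^1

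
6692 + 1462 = 8154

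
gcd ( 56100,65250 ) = 150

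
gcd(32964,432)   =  12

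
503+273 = 776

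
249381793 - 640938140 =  - 391556347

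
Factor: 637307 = 11^2*23^1 * 229^1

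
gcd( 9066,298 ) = 2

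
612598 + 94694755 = 95307353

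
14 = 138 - 124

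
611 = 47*13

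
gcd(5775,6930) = 1155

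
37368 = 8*4671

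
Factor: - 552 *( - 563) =2^3*3^1*23^1*563^1 = 310776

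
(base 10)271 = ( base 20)DB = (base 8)417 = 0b100001111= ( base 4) 10033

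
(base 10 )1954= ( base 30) 254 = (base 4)132202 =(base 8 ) 3642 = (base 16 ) 7A2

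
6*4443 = 26658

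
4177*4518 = 18871686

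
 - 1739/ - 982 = 1739/982 = 1.77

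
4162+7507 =11669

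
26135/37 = 26135/37 = 706.35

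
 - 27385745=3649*( -7505) 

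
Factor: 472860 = 2^2 * 3^2*5^1*37^1 * 71^1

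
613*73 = 44749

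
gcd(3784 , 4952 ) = 8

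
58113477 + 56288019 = 114401496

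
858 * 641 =549978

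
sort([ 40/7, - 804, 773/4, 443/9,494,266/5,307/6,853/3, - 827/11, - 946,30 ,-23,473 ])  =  [ - 946, - 804, - 827/11, - 23,40/7,  30, 443/9,  307/6 , 266/5,773/4, 853/3, 473 , 494]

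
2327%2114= 213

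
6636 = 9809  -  3173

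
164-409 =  - 245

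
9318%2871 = 705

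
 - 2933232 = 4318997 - 7252229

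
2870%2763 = 107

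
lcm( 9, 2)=18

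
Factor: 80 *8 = 640 = 2^7*5^1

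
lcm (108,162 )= 324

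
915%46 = 41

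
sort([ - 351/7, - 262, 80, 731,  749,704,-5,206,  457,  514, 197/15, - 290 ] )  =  [ - 290, - 262, - 351/7,  -  5,197/15, 80, 206,457, 514, 704,731, 749] 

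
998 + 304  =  1302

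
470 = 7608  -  7138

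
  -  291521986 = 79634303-371156289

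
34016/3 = 11338 + 2/3 = 11338.67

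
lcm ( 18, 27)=54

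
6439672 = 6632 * 971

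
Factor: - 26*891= - 2^1*3^4*11^1*13^1 = - 23166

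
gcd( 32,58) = 2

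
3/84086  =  3/84086 = 0.00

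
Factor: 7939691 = 41^1* 197^1*983^1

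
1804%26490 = 1804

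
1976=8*247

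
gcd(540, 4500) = 180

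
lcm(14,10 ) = 70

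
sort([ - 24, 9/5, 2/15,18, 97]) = [-24, 2/15, 9/5,18, 97 ] 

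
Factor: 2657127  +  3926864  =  6583991=6583991^1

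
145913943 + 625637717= 771551660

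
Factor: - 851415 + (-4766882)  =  -211^1 * 26627^1 = - 5618297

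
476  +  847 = 1323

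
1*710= 710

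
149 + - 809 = - 660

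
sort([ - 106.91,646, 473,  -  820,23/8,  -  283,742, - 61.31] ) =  [ - 820, - 283,  -  106.91 ,  -  61.31, 23/8,473,646,742] 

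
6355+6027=12382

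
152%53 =46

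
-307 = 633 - 940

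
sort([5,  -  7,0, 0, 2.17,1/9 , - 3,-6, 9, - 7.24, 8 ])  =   [ - 7.24, -7, - 6, - 3,  0 , 0, 1/9,2.17, 5 , 8, 9]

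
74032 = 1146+72886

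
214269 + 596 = 214865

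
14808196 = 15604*949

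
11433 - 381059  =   -369626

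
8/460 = 2/115 = 0.02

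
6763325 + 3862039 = 10625364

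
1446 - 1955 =  -  509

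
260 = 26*10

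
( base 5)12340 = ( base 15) 44A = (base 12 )68a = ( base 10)970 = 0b1111001010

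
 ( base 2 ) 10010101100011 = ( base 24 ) gej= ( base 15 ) 2C81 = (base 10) 9571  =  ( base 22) jh1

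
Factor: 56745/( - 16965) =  - 29^( - 1 )*97^1 = - 97/29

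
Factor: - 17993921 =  - 11^1*1635811^1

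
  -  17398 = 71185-88583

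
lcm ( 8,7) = 56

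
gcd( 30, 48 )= 6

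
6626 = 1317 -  - 5309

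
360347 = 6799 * 53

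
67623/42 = 22541/14= 1610.07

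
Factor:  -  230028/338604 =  - 7^( - 1)*139^( - 1)*661^1 = - 661/973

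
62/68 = 31/34 = 0.91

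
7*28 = 196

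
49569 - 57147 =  - 7578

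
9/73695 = 3/24565 =0.00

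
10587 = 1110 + 9477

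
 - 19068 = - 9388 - 9680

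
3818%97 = 35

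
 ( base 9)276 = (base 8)347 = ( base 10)231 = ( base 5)1411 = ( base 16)e7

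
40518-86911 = -46393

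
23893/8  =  2986  +  5/8= 2986.62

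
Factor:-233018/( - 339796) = 2^(-1)*17^(-1)*19^ ( -1 ) * 443^1 = 443/646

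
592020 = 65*9108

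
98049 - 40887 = 57162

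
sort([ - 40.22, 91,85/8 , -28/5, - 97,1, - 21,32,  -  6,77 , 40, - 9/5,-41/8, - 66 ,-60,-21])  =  [ -97 ,-66 ,  -  60,-40.22, - 21, - 21, - 6 , - 28/5,-41/8, - 9/5, 1,85/8,32 , 40,  77,91 ] 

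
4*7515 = 30060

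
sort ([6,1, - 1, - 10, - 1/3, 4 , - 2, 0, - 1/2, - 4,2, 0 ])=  [ - 10, - 4, - 2, - 1, - 1/2 , - 1/3,0,  0 , 1,2 , 4, 6 ] 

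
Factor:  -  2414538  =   - 2^1*3^2*7^1 * 19163^1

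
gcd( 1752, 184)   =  8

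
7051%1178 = 1161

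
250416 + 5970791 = 6221207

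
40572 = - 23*(  -  1764)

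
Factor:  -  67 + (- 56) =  -3^1*41^1 = -123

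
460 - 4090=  - 3630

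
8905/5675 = 1781/1135 = 1.57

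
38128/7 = 5446 + 6/7=5446.86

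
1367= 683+684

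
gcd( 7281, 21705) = 3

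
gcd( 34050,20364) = 6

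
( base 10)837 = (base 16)345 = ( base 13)4c5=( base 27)140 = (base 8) 1505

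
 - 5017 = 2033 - 7050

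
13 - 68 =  - 55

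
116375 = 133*875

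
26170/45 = 581  +  5/9   =  581.56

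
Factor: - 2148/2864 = -3/4 = - 2^(-2 )*3^1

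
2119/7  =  302 + 5/7 = 302.71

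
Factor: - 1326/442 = -3 = -3^1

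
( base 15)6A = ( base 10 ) 100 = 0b1100100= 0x64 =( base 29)3d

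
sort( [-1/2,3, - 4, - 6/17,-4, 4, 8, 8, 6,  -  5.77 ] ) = [- 5.77, - 4, - 4,-1/2, - 6/17, 3,  4,6,8, 8 ] 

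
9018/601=9018/601 = 15.00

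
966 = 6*161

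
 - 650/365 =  - 2 + 16/73 = - 1.78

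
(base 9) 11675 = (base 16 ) 1ea4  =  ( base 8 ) 17244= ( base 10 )7844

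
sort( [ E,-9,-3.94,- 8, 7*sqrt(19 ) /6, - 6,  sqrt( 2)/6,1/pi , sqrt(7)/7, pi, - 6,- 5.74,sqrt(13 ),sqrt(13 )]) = [ - 9, - 8,-6,-6, -5.74,  -  3.94 , sqrt( 2)/6,1/pi, sqrt( 7)/7,E,  pi, sqrt( 13),sqrt(13), 7*sqrt(19)/6] 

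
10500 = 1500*7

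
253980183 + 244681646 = 498661829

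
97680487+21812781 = 119493268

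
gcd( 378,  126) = 126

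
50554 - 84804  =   - 34250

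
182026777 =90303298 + 91723479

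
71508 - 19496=52012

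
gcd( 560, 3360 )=560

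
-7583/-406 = 7583/406 = 18.68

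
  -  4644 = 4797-9441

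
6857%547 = 293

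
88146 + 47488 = 135634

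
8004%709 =205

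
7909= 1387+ 6522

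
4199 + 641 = 4840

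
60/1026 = 10/171  =  0.06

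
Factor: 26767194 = 2^1*3^1 * 433^1*10303^1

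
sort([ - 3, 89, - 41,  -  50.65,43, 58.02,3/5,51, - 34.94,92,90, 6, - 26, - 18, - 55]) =[ - 55, - 50.65, - 41, - 34.94 , - 26, -18, - 3,  3/5,  6,43,51, 58.02, 89,90,92]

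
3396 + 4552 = 7948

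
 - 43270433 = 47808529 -91078962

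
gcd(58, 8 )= 2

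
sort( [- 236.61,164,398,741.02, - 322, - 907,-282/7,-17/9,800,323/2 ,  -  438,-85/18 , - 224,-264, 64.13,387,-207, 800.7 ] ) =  [- 907,-438, -322, - 264,  -  236.61,- 224,  -  207,-282/7,-85/18,  -  17/9, 64.13,323/2,164 , 387,398, 741.02,800,800.7] 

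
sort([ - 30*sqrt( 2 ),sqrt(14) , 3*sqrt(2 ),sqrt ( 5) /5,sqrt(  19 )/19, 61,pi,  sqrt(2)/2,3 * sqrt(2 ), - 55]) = [ - 55, - 30 *sqrt( 2 ),sqrt(19 )/19 , sqrt( 5)/5,sqrt( 2)/2, pi,sqrt( 14 ), 3*sqrt ( 2 ),3 * sqrt( 2 ),61 ] 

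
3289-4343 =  - 1054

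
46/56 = 23/28 = 0.82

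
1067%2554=1067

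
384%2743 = 384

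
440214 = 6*73369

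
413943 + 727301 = 1141244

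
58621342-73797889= -15176547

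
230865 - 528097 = -297232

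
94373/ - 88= - 94373/88 = - 1072.42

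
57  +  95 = 152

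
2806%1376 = 54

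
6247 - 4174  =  2073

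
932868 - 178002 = 754866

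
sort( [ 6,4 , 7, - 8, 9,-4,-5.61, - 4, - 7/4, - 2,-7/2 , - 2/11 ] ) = [ - 8, - 5.61, - 4, - 4, - 7/2 , - 2,-7/4 ,-2/11, 4, 6, 7, 9]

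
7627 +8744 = 16371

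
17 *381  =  6477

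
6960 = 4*1740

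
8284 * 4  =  33136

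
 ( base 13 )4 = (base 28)4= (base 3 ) 11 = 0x4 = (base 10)4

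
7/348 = 7/348 = 0.02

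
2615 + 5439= 8054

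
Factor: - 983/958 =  - 2^ ( - 1)* 479^( - 1)*983^1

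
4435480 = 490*9052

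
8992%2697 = 901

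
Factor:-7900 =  - 2^2*5^2  *  79^1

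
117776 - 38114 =79662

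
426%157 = 112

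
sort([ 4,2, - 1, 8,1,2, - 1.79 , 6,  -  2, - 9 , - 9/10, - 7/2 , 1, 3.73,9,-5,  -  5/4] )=[ - 9, - 5, - 7/2, - 2, - 1.79, - 5/4, - 1, - 9/10, 1,1,2,2,3.73,4, 6, 8, 9 ] 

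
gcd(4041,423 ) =9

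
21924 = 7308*3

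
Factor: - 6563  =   - 6563^1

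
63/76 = 63/76 = 0.83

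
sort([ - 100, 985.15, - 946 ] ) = [ - 946 , - 100,985.15]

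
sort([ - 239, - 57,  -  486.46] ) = [ - 486.46, - 239,  -  57 ] 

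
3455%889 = 788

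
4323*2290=9899670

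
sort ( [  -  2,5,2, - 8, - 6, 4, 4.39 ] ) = [ -8,-6, - 2, 2,4,  4.39, 5]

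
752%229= 65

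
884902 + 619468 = 1504370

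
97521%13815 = 816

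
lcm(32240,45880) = 1192880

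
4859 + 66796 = 71655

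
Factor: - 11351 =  - 11351^1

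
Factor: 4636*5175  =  2^2*3^2*5^2*19^1*23^1*61^1 = 23991300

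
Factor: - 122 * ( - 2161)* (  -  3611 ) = - 2^1* 23^1*61^1*157^1*2161^1 = - 952011262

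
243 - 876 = - 633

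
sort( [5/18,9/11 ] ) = [ 5/18,9/11]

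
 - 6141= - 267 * 23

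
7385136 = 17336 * 426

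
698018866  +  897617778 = 1595636644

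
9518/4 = 4759/2 = 2379.50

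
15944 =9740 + 6204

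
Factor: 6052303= 6052303^1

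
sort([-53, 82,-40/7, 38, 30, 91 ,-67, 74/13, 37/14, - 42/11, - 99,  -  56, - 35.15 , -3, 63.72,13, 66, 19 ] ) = [ - 99,  -  67,-56, - 53,-35.15,-40/7, -42/11,  -  3,37/14, 74/13, 13,19,  30,38 , 63.72,66,82, 91 ] 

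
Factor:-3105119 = -3105119^1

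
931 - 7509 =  - 6578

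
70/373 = 70/373 = 0.19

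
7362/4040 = 1 + 1661/2020=1.82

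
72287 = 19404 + 52883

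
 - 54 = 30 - 84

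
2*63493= 126986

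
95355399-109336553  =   - 13981154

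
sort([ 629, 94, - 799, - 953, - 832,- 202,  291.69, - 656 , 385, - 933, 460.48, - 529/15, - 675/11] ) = [- 953,-933,- 832, - 799, - 656,-202,- 675/11 , - 529/15, 94, 291.69, 385, 460.48,629 ] 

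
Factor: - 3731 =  - 7^1*13^1*41^1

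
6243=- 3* ( - 2081)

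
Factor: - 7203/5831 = -3^1*7^1 *17^( - 1 ) = -21/17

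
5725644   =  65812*87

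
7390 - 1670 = 5720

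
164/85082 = 82/42541 = 0.00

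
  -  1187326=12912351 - 14099677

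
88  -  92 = - 4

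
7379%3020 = 1339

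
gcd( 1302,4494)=42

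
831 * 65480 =54413880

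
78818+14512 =93330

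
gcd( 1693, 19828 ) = 1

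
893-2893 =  - 2000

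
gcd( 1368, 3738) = 6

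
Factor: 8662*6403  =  2^1 * 19^1*61^1 * 71^1*337^1 = 55462786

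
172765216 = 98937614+73827602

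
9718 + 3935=13653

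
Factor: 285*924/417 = 2^2 *3^1*5^1*7^1*11^1 * 19^1*139^(  -  1) = 87780/139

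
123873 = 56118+67755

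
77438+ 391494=468932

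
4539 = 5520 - 981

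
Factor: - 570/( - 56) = 285/28 = 2^( - 2)*3^1 * 5^1*7^( - 1)*19^1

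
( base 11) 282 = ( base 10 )332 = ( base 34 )9q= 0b101001100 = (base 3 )110022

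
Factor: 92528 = 2^4*5783^1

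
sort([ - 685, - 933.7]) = [ - 933.7, - 685]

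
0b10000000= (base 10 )128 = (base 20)68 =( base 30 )48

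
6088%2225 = 1638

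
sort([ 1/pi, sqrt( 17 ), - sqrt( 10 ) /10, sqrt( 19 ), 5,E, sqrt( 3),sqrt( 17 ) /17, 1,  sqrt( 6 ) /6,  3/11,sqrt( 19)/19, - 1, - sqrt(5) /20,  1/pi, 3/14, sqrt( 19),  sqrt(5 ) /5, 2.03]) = [-1, - sqrt( 10 )/10, - sqrt(5)/20,3/14, sqrt( 19 ) /19, sqrt( 17)/17, 3/11,1/pi, 1/pi,sqrt( 6 ) /6 , sqrt(5 ) /5,1,  sqrt( 3 ), 2.03, E, sqrt( 17 ), sqrt( 19), sqrt(19),  5 ]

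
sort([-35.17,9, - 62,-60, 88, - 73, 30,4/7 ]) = [-73,- 62,-60, - 35.17,  4/7,9,  30, 88 ] 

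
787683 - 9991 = 777692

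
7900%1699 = 1104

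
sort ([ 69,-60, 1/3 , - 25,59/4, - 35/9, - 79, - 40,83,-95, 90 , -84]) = [ - 95, - 84, - 79, - 60,-40, - 25, - 35/9, 1/3, 59/4, 69,83, 90 ]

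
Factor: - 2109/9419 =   -  3^1 * 19^1 * 37^1*9419^ (-1) 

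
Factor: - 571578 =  - 2^1*3^1*7^1 * 31^1 * 439^1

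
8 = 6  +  2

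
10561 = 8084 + 2477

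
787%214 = 145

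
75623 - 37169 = 38454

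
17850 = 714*25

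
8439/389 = 8439/389 = 21.69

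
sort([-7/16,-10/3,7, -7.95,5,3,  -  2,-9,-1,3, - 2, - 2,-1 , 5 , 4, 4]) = [ - 9, - 7.95, - 10/3, - 2, - 2, - 2, - 1, - 1, - 7/16, 3,3,4 , 4, 5,5, 7] 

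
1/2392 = 1/2392 = 0.00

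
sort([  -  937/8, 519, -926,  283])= [ -926,-937/8,  283 , 519]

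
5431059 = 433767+4997292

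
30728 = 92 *334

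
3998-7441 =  - 3443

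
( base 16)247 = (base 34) h5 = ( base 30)JD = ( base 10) 583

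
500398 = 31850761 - 31350363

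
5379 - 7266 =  - 1887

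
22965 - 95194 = - 72229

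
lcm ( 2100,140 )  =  2100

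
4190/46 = 2095/23 = 91.09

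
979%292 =103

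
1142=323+819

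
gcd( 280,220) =20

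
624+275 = 899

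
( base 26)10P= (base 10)701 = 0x2bd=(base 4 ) 22331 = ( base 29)O5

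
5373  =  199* 27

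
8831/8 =1103 + 7/8 = 1103.88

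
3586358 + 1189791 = 4776149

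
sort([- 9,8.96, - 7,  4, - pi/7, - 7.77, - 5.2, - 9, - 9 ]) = [ -9 ,-9, - 9, - 7.77, - 7,-5.2 , - pi/7, 4, 8.96 ]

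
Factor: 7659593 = 1531^1*5003^1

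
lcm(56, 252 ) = 504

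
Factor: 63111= 3^1*109^1*193^1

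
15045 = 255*59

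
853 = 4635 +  - 3782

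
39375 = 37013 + 2362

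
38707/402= 96 + 115/402 = 96.29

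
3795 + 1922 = 5717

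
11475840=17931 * 640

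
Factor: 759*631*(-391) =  -3^1*11^1 * 17^1*23^2*631^1 = - 187261239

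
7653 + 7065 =14718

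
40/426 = 20/213=0.09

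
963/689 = 1 + 274/689 = 1.40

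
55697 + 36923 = 92620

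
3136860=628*4995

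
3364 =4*841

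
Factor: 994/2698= 7^1*19^( - 1)=7/19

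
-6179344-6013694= - 12193038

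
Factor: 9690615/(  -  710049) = -3230205/236683 = - 3^1*5^1*11^1*19^ (  -  1)*12457^( - 1)*19577^1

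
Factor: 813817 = 813817^1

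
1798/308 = 5 + 129/154 = 5.84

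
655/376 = 655/376=1.74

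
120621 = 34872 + 85749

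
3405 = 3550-145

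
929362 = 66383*14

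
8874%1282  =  1182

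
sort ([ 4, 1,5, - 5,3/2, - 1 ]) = [-5  ,  -  1, 1, 3/2,4, 5 ]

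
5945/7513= 5945/7513 = 0.79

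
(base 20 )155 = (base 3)200201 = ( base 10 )505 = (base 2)111111001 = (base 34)ET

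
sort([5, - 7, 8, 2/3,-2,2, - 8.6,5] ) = [ - 8.6, - 7, -2, 2/3,2, 5,5, 8 ]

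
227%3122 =227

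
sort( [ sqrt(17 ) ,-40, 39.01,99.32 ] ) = [ - 40,sqrt( 17 ) , 39.01, 99.32 ]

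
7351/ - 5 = -1471 + 4/5 =- 1470.20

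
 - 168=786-954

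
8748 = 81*108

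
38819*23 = 892837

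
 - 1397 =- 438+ - 959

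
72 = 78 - 6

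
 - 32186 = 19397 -51583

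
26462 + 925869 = 952331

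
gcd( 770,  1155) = 385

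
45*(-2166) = -97470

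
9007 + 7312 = 16319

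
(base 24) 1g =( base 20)20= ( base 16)28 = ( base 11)37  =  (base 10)40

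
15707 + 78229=93936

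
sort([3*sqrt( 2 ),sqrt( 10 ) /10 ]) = [ sqrt ( 10)/10,3 * sqrt( 2)] 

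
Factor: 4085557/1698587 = 7^1*11^( - 1 )*154417^( - 1)*583651^1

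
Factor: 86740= 2^2*5^1*4337^1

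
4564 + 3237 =7801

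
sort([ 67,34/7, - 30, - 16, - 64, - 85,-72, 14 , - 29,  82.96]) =[ - 85, - 72, - 64,-30, - 29, - 16,34/7, 14,67,82.96]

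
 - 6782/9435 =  - 1 + 2653/9435=- 0.72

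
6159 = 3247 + 2912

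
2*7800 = 15600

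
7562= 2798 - -4764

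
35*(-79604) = -2786140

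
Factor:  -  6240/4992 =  - 5/4 = - 2^(- 2 )*5^1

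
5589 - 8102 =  - 2513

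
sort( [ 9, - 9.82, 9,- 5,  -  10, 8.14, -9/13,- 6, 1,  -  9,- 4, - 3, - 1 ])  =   [ - 10,- 9.82, - 9, -6, - 5, - 4, - 3, - 1, - 9/13  ,  1, 8.14, 9,  9 ] 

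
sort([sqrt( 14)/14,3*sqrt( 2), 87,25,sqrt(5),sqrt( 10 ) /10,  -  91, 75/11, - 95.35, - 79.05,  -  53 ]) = [-95.35,  -  91, - 79.05,-53 , sqrt (14) /14,  sqrt( 10 )/10, sqrt(5 ),3 * sqrt( 2), 75/11,25,87 ] 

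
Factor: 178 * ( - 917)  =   - 163226= - 2^1*7^1*89^1*131^1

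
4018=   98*41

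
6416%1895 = 731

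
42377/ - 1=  - 42377/1 = - 42377.00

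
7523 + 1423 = 8946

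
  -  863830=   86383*( - 10)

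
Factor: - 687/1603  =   - 3^1*7^( - 1) = - 3/7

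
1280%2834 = 1280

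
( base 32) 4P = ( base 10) 153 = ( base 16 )99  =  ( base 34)4h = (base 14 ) AD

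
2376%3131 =2376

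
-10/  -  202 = 5/101 = 0.05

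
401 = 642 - 241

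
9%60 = 9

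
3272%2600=672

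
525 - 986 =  - 461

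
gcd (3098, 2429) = 1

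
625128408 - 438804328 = 186324080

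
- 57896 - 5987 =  - 63883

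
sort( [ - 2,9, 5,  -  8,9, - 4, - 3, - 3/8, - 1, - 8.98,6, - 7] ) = [ -8.98, - 8, - 7,- 4, - 3, - 2,  -  1  , - 3/8,5 , 6,9,  9]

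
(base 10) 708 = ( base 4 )23010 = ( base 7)2031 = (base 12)4b0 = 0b1011000100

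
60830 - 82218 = -21388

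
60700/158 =30350/79 = 384.18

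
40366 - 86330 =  - 45964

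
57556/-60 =-960 + 11/15   =  - 959.27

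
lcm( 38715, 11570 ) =1006590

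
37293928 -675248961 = - 637955033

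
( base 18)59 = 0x63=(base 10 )99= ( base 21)4F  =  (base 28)3F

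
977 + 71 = 1048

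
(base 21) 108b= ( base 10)9440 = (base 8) 22340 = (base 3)110221122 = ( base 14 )3624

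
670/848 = 335/424 = 0.79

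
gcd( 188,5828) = 188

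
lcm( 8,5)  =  40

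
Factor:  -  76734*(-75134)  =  2^2*3^3*7^2*29^1*37567^1 = 5765332356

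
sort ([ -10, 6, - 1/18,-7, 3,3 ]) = [ - 10, -7, - 1/18, 3 , 3,6]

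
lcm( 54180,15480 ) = 108360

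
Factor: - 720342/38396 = - 360171/19198 = - 2^(- 1) * 3^2 * 7^1*29^( - 1)*331^( - 1 )*5717^1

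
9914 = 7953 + 1961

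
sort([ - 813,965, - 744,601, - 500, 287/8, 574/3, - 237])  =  [ - 813,-744, - 500, - 237 , 287/8, 574/3,  601,  965]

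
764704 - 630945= 133759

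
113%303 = 113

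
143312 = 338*424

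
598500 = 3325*180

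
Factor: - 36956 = - 2^2*9239^1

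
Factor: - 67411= -67411^1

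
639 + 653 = 1292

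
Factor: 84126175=5^2*7^1*647^1*743^1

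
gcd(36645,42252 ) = 21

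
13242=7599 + 5643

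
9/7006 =9/7006  =  0.00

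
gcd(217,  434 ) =217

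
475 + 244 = 719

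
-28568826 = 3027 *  (-9438 )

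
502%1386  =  502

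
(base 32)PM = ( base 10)822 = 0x336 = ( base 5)11242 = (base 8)1466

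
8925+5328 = 14253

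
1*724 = 724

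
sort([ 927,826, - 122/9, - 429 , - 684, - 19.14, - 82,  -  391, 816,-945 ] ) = [ -945, - 684,  -  429,  -  391 , -82, - 19.14, - 122/9, 816 , 826, 927] 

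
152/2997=152/2997=0.05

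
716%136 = 36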